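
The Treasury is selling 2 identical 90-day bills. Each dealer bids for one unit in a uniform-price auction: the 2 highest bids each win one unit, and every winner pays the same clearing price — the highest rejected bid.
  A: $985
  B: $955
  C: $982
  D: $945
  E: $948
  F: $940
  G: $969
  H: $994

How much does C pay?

Bids ranked high→low: 994 (H), 985 (A), 982 (C), 969 (G), …
The 2 highest are H, A.
Clearing price = highest rejected bid = $982.
C does not win → pays $0.

C pays $0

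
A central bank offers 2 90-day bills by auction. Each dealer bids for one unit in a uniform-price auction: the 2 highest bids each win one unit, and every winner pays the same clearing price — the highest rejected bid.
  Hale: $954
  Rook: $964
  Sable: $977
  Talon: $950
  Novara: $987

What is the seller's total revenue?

Total revenue: $1,928

Sorting: 987 (Novara), 977 (Sable), 964 (Rook), 954 (Hale), …
Top 2: Novara, Sable.
Highest unsuccessful bid: $964 → clearing price.
Total revenue = 2 × $964 = $1,928.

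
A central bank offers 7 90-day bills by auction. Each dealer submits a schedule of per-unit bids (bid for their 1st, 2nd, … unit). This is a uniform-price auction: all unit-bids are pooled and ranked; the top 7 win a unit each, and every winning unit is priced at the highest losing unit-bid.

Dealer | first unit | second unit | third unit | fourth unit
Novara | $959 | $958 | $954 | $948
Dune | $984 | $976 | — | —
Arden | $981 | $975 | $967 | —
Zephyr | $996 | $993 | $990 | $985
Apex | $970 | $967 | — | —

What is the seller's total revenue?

Total revenue: $6,825

All unit-bids, highest first — top 7: 996 (Zephyr-1), 993 (Zephyr-2), 990 (Zephyr-3), 985 (Zephyr-4), 984 (Dune-1), 981 (Arden-1), 976 (Dune-2)
First bid not allocated: $975.
Allocation: Arden 1, Dune 2, Zephyr 4. Every unit priced at $975.
Revenue = 7 × 975 = $6,825.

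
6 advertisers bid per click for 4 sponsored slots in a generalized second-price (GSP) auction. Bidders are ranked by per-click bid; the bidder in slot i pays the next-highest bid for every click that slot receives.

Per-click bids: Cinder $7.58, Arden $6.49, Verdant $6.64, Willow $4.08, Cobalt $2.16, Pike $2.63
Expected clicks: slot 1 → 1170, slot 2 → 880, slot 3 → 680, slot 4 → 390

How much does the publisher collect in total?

Sorting advertisers: $7.58 (Cinder) > $6.64 (Verdant) > $6.49 (Arden) > $4.08 (Willow) > $2.63 (Pike) > …
Slot 1: Cinder pays $6.64 × 1170 = $7768.80
Slot 2: Verdant pays $6.49 × 880 = $5711.20
Slot 3: Arden pays $4.08 × 680 = $2774.40
Slot 4: Willow pays $2.63 × 390 = $1025.70
Total = $17280.10

Total revenue: $17280.10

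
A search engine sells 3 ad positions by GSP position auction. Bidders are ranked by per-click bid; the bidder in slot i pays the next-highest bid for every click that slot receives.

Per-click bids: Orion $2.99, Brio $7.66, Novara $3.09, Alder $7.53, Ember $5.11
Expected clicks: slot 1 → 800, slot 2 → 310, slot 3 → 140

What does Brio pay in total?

Brio pays $6024.00

Per-click bids in order: $7.66 (Brio) > $7.53 (Alder) > $5.11 (Ember) > $3.09 (Novara) > …
Brio holds slot 1 → pays next bid $7.53 × 800 clicks = $6024.00.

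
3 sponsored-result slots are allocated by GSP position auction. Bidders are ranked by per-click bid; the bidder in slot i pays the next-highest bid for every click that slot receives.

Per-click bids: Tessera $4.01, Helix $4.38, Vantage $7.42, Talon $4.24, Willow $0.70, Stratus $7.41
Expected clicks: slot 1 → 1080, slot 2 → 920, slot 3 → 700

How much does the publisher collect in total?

Per-click bids in order: $7.42 (Vantage) > $7.41 (Stratus) > $4.38 (Helix) > $4.24 (Talon) > …
Slot 1: Vantage pays $7.41 × 1080 = $8002.80
Slot 2: Stratus pays $4.38 × 920 = $4029.60
Slot 3: Helix pays $4.24 × 700 = $2968.00
Total = $15000.40

Total revenue: $15000.40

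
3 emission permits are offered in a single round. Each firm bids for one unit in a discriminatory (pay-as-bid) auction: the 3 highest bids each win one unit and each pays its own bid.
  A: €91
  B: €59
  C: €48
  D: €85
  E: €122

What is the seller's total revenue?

Bids ranked high→low: 122 (E), 91 (A), 85 (D), 59 (B), 48 (C)
Top 3: E, A, D.
Total revenue = 122 + 91 + 85 = €298.

Total revenue: €298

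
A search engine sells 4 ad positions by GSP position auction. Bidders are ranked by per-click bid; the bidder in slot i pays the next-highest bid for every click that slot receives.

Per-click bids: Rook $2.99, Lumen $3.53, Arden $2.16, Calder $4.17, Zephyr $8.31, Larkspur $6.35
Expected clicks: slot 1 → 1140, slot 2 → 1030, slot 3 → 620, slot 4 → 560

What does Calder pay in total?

Per-click bids in order: $8.31 (Zephyr) > $6.35 (Larkspur) > $4.17 (Calder) > $3.53 (Lumen) > $2.99 (Rook) > …
Calder holds slot 3 → pays next bid $3.53 × 620 clicks = $2188.60.

Calder pays $2188.60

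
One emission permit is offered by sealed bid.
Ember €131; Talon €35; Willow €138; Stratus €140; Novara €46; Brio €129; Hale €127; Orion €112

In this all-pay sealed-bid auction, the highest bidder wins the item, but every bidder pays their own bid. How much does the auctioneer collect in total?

Bids ranked: 140 (Stratus) > 138 (Willow) > 131 (Ember) > 129 (Brio) > 127 (Hale) > 112 (Orion) > …
Stratus wins with the top bid; all bids are sunk regardless.
Every bidder forfeits their bid regardless of winning.
Revenue = 131 + 35 + 138 + 140 + 46 + 129 + 127 + 112 = €858.

Total revenue: €858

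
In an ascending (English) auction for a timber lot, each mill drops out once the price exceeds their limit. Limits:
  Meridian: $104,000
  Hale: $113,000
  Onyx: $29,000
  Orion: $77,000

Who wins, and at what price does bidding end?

Hale wins at $104,000

Limits in order: 113,000 (Hale) > 104,000 (Meridian) > 77,000 (Orion) > 29,000 (Onyx)
Once the price passes $104,000, only Hale is left; the hammer falls at Meridian's limit of $104,000.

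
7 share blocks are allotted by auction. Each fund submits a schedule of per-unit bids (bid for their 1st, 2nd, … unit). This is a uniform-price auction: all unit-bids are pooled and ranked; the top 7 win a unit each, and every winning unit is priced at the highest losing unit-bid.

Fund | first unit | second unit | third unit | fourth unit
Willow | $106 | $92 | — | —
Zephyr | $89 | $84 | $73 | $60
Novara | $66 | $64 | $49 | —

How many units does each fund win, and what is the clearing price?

Merging the schedules and taking the best 7: 106 (Willow-1), 92 (Willow-2), 89 (Zephyr-1), 84 (Zephyr-2), 73 (Zephyr-3), 66 (Novara-1), 64 (Novara-2)
First bid not allocated: $60.
Allocation: Novara 2, Willow 2, Zephyr 3.

Novara 2, Willow 2, Zephyr 3; clearing price $60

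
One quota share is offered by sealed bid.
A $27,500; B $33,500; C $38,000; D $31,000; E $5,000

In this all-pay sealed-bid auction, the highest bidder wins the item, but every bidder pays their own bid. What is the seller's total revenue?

Bids ranked: 38,000 (C) > 33,500 (B) > 31,000 (D) > 27,500 (A) > 5,000 (E)
Every bidder forfeits their bid regardless of winning.
Revenue = 27,500 + 33,500 + 38,000 + 31,000 + 5,000 = $135,000.

Total revenue: $135,000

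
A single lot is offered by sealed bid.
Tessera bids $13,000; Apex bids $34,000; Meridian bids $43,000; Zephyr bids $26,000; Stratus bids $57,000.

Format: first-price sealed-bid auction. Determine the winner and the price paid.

Stratus pays $57,000

Bids in order: 57,000 (Stratus) > 43,000 (Meridian) > 34,000 (Apex) > 26,000 (Zephyr) > 13,000 (Tessera)
Stratus has the highest bid and pays exactly that: $57,000.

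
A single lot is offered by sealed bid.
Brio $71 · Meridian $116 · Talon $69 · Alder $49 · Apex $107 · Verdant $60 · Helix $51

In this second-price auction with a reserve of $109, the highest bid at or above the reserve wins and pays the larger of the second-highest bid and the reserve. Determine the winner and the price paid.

Meridian pays $109

Rule: the highest bid at or above the reserve wins and pays the larger of the second-highest bid and the reserve.
Sorting bids: 116 (Meridian) > 107 (Apex) > 71 (Brio) > 69 (Talon) > 60 (Verdant) > 51 (Helix) > …
Meridian has the top bid at or above the reserve ($116).
Second-highest bid $107 is below the reserve $109, so the reserve binds → payment $109.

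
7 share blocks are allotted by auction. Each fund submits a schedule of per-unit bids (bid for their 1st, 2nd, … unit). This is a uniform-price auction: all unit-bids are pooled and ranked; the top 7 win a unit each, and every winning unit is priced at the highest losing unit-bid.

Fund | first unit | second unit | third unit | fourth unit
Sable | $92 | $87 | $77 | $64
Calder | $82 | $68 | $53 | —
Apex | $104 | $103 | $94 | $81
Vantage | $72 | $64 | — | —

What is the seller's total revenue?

All unit-bids, highest first — top 7: 104 (Apex-1), 103 (Apex-2), 94 (Apex-3), 92 (Sable-1), 87 (Sable-2), 82 (Calder-1), 81 (Apex-4)
Highest rejected unit-bid = $77.
Allocation: Apex 4, Calder 1, Sable 2. Every unit priced at $77.
Revenue = 7 × 77 = $539.

Total revenue: $539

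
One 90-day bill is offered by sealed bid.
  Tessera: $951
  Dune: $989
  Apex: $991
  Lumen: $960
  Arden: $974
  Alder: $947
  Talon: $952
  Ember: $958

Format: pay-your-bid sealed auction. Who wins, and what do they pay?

Sorting bids: 991 (Apex) > 989 (Dune) > 974 (Arden) > 960 (Lumen) > 958 (Ember) > 952 (Talon) > …
First-price: Apex pays what they bid, $991.

Apex pays $991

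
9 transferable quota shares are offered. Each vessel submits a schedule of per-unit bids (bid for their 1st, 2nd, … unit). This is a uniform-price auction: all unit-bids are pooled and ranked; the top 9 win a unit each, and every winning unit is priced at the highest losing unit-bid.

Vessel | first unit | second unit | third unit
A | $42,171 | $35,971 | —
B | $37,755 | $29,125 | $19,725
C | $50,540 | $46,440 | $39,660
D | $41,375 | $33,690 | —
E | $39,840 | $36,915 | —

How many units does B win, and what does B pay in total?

Pooled unit-bids ranked (top 9): 50,540 (C-1), 46,440 (C-2), 42,171 (A-1), 41,375 (D-1), 39,840 (E-1), 39,660 (C-3), 37,755 (B-1), 36,915 (E-2), 35,971 (A-2)
Highest rejected unit-bid = $33,690.
B wins 1 unit(s) at $33,690 each.

B: 1 unit, pays $33,690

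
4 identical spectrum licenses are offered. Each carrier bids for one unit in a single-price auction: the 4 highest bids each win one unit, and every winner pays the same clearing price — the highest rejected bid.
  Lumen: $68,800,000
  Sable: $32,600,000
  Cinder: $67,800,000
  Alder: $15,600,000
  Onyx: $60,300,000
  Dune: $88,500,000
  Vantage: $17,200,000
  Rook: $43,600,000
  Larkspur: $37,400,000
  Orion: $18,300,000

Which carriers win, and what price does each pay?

Dune, Lumen, Cinder, Onyx; each pays $43,600,000

Bids ranked high→low: 88,500,000 (Dune), 68,800,000 (Lumen), 67,800,000 (Cinder), 60,300,000 (Onyx), 43,600,000 (Rook), 37,400,000 (Larkspur), …
Winners (4 units): Dune, Lumen, Cinder, Onyx.
Highest unsuccessful bid: $43,600,000 → clearing price.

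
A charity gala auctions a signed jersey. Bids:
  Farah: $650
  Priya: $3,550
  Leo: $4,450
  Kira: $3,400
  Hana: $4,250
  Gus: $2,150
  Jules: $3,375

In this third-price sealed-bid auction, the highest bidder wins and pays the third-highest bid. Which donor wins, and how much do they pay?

Leo pays $3,550

Bids in order: 4,450 (Leo) > 4,250 (Hana) > 3,550 (Priya) > 3,400 (Kira) > 3,375 (Jules) > 2,150 (Gus) > …
Leo wins; payment is bid #3 in the ranking = $3,550.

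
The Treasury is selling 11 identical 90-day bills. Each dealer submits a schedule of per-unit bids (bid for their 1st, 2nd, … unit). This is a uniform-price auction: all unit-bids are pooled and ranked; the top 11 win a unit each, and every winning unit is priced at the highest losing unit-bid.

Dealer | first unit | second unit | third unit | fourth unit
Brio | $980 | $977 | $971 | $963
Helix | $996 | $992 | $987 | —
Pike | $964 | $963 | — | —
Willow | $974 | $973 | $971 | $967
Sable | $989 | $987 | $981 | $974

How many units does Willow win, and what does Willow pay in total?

Willow: 2 units, pays $1,942

All unit-bids, highest first — top 11: 996 (Helix-1), 992 (Helix-2), 989 (Sable-1), 987 (Helix-3), 987 (Sable-2), 981 (Sable-3), 980 (Brio-1), 977 (Brio-2), 974 (Willow-1), 974 (Sable-4), 973 (Willow-2)
First bid not allocated: $971.
Willow wins 2 unit(s) at $971 each.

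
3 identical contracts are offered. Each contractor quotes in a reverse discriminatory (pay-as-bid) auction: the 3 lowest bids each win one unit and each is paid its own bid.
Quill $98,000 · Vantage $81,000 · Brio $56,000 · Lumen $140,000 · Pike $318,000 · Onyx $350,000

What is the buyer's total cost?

Bids ranked low→high: 56,000 (Brio), 81,000 (Vantage), 98,000 (Quill), 140,000 (Lumen), 318,000 (Pike), …
The 3 lowest are Brio, Vantage, Quill.
Total cost = 56,000 + 81,000 + 98,000 = $235,000.

Total cost: $235,000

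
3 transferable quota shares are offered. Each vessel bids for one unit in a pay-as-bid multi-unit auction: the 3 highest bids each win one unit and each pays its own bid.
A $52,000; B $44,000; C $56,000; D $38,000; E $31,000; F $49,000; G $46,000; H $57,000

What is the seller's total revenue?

Ordering the bids: 57,000 (H), 56,000 (C), 52,000 (A), 49,000 (F), 46,000 (G), …
Top 3: H, C, A.
Total revenue = 57,000 + 56,000 + 52,000 = $165,000.

Total revenue: $165,000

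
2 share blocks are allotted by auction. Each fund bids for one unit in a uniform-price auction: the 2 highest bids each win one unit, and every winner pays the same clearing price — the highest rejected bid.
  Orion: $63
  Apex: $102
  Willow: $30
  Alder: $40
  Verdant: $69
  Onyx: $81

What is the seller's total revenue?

Ordering the bids: 102 (Apex), 81 (Onyx), 69 (Verdant), 63 (Orion), …
The 2 highest are Apex, Onyx.
Clearing price = highest rejected bid = $69.
Total revenue = 2 × $69 = $138.

Total revenue: $138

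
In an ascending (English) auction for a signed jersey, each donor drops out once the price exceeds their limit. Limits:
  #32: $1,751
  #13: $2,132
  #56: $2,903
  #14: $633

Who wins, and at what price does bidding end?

Limits in order: 2,903 (#56) > 2,132 (#13) > 1,751 (#32) > 633 (#14)
Bidding ends when #13 exits at $2,132; #56 takes it.

#56 wins at $2,132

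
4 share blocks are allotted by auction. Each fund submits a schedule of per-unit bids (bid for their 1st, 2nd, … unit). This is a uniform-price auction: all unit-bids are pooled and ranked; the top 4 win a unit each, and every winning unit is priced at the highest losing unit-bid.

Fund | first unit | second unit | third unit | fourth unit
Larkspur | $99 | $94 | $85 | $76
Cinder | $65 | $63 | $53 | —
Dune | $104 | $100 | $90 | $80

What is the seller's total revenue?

Pooled unit-bids ranked (top 4): 104 (Dune-1), 100 (Dune-2), 99 (Larkspur-1), 94 (Larkspur-2)
First bid not allocated: $90.
Allocation: Dune 2, Larkspur 2. Every unit priced at $90.
Revenue = 4 × 90 = $360.

Total revenue: $360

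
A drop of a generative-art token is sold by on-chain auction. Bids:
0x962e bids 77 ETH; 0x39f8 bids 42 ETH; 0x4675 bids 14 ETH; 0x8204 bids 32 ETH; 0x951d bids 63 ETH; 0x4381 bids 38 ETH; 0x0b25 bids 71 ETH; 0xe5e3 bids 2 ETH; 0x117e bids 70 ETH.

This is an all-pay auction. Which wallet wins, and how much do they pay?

0x962e pays 77 ETH

Rule: the highest bidder wins the item, but every bidder pays their own bid.
Sorting bids: 77 (0x962e) > 71 (0x0b25) > 70 (0x117e) > 63 (0x951d) > 42 (0x39f8) > 38 (0x4381) > …
0x962e is highest and takes the item; every bidder forfeits their bid.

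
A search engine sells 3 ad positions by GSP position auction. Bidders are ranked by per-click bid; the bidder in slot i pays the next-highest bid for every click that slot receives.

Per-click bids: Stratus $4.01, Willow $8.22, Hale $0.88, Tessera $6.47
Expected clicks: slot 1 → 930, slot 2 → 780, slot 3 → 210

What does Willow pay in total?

Willow pays $6017.10

Sorting advertisers: $8.22 (Willow) > $6.47 (Tessera) > $4.01 (Stratus) > $0.88 (Hale)
Willow holds slot 1 → pays next bid $6.47 × 930 clicks = $6017.10.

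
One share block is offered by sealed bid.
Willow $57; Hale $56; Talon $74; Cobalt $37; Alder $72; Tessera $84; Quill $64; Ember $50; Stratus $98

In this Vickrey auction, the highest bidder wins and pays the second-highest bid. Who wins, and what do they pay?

Stratus pays $84

Sorting bids: 98 (Stratus) > 84 (Tessera) > 74 (Talon) > 72 (Alder) > 64 (Quill) > 57 (Willow) > …
Second-price: Stratus pays Tessera's bid of $84.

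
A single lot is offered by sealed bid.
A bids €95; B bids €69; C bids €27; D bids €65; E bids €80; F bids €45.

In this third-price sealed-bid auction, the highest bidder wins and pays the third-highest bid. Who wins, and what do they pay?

A pays €69

Bids ranked: 95 (A) > 80 (E) > 69 (B) > 65 (D) > 45 (F) > 27 (C)
A wins; payment is bid #3 in the ranking = €69.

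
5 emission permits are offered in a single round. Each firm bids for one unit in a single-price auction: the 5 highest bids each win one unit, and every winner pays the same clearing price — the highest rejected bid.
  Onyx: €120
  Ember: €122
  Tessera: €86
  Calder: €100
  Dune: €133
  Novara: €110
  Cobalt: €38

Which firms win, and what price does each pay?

Ordering the bids: 133 (Dune), 122 (Ember), 120 (Onyx), 110 (Novara), 100 (Calder), 86 (Tessera), 38 (Cobalt)
The 5 highest are Dune, Ember, Onyx, Novara, Calder.
Clearing price = highest rejected bid = €86.

Dune, Ember, Onyx, Novara, Calder; each pays €86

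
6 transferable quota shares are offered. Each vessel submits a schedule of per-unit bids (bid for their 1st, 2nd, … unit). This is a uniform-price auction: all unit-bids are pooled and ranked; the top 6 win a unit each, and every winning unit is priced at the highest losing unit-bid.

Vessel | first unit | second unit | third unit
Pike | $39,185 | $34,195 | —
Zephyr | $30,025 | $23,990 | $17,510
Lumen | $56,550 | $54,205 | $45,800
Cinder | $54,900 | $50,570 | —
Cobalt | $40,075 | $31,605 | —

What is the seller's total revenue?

Total revenue: $235,110

Pooled unit-bids ranked (top 6): 56,550 (Lumen-1), 54,900 (Cinder-1), 54,205 (Lumen-2), 50,570 (Cinder-2), 45,800 (Lumen-3), 40,075 (Cobalt-1)
First bid not allocated: $39,185.
Allocation: Cinder 2, Cobalt 1, Lumen 3. Every unit priced at $39,185.
Revenue = 6 × 39,185 = $235,110.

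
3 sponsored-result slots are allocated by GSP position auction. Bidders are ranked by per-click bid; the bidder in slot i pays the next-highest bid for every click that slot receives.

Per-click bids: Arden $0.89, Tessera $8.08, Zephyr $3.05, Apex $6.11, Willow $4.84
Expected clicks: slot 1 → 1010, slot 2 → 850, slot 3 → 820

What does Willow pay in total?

Willow pays $2501.00

Per-click bids in order: $8.08 (Tessera) > $6.11 (Apex) > $4.84 (Willow) > $3.05 (Zephyr) > …
Willow holds slot 3 → pays next bid $3.05 × 820 clicks = $2501.00.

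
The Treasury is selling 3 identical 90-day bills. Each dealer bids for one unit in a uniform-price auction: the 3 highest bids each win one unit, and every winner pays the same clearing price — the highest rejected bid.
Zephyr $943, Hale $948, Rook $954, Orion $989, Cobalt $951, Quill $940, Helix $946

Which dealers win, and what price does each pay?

Ordering the bids: 989 (Orion), 954 (Rook), 951 (Cobalt), 948 (Hale), 946 (Helix), …
Winners (3 units): Orion, Rook, Cobalt.
First losing bid is Hale's $948, which sets the uniform price.

Orion, Rook, Cobalt; each pays $948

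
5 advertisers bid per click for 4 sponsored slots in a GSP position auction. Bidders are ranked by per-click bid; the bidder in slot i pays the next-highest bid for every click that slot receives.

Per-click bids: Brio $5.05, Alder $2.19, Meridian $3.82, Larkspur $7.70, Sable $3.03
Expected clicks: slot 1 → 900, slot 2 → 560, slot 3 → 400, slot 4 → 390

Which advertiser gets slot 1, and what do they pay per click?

Larkspur; $5.05 per click

Sorting advertisers: $7.70 (Larkspur) > $5.05 (Brio) > $3.82 (Meridian) > $3.03 (Sable) > $2.19 (Alder)
Slot 1 goes to the first-ranked bidder, Larkspur, who pays the next bid down: $5.05/click.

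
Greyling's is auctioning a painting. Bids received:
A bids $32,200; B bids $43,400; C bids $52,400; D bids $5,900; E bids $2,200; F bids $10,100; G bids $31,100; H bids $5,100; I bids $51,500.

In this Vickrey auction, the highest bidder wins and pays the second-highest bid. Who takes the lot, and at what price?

Sorting bids: 52,400 (C) > 51,500 (I) > 43,400 (B) > 32,200 (A) > 31,100 (G) > 10,100 (F) > …
Second-price: C pays I's bid of $51,500.

C pays $51,500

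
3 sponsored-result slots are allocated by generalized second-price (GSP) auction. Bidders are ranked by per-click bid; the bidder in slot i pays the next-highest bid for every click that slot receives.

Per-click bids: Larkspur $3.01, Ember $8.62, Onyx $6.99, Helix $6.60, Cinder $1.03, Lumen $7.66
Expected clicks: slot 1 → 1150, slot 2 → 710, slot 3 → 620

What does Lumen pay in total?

Per-click bids in order: $8.62 (Ember) > $7.66 (Lumen) > $6.99 (Onyx) > $6.60 (Helix) > …
Lumen holds slot 2 → pays next bid $6.99 × 710 clicks = $4962.90.

Lumen pays $4962.90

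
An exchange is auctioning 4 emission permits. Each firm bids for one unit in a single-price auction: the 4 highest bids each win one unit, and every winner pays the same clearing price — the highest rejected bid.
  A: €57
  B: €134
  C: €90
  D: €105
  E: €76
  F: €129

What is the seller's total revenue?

Ordering the bids: 134 (B), 129 (F), 105 (D), 90 (C), 76 (E), 57 (A)
The 4 highest are B, F, D, C.
Clearing price = highest rejected bid = €76.
Total revenue = 4 × €76 = €304.

Total revenue: €304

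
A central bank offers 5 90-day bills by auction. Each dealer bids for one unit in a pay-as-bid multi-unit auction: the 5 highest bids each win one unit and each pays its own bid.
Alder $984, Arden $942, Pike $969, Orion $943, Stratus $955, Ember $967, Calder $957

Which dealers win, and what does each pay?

Alder $984, Pike $969, Ember $967, Calder $957, Stratus $955

Bids ranked high→low: 984 (Alder), 969 (Pike), 967 (Ember), 957 (Calder), 955 (Stratus), 943 (Orion), 942 (Arden)
Winners (5 units): Alder, Pike, Ember, Calder, Stratus.
Each winner pays its own bid: Alder $984, Pike $969, Ember $967, Calder $957, Stratus $955.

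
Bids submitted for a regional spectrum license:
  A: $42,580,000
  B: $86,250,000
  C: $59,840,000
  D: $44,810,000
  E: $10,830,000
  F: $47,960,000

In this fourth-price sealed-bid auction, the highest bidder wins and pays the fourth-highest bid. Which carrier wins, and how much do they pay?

B pays $44,810,000

Sorting bids: 86,250,000 (B) > 59,840,000 (C) > 47,960,000 (F) > 44,810,000 (D) > 42,580,000 (A) > 10,830,000 (E)
B is highest; pays the fourth-highest bid, $44,810,000.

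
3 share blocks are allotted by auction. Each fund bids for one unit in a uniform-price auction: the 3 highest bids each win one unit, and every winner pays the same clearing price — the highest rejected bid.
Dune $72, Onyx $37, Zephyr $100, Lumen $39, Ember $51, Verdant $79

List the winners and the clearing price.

Zephyr, Verdant, Dune; each pays $51

Bids ranked high→low: 100 (Zephyr), 79 (Verdant), 72 (Dune), 51 (Ember), 39 (Lumen), …
Top 3: Zephyr, Verdant, Dune.
Clearing price = highest rejected bid = $51.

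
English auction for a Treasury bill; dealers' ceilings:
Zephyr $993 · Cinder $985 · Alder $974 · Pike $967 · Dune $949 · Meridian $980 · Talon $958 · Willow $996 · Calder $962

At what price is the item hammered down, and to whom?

Rule: the price rises until one bidder remains; the winner pays the price at which the last rival dropped out.
Sorting limits: 996 (Willow) > 993 (Zephyr) > 985 (Cinder) > 980 (Meridian) > 974 (Alder) > 967 (Pike) > …
Bidding ends when Zephyr exits at $993; Willow takes it.

Willow wins at $993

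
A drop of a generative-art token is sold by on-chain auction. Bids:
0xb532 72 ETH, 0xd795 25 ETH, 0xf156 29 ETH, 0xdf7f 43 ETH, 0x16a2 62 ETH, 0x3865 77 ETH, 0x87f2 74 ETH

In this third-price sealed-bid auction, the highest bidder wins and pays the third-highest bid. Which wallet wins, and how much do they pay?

Rule: the highest bidder wins and pays the third-highest bid.
Bids ranked: 77 (0x3865) > 74 (0x87f2) > 72 (0xb532) > 62 (0x16a2) > 43 (0xdf7f) > 29 (0xf156) > …
0x3865 is highest; pays the third-highest bid, 72 ETH.

0x3865 pays 72 ETH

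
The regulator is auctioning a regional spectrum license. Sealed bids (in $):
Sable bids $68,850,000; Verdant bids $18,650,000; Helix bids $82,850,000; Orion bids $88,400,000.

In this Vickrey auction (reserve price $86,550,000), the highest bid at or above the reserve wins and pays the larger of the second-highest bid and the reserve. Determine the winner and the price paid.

Orion pays $86,550,000

Bids in order: 88,400,000 (Orion) > 82,850,000 (Helix) > 68,850,000 (Sable) > 18,650,000 (Verdant)
Orion has the top bid at or above the reserve ($88,400,000).
max(second-highest $82,850,000, reserve $86,550,000) = $86,550,000.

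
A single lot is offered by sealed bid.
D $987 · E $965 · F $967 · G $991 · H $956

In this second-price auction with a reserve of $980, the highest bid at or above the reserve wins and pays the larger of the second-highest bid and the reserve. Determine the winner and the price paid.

Bids in order: 991 (G) > 987 (D) > 967 (F) > 965 (E) > 956 (H)
G has the top bid at or above the reserve ($991).
Second-highest bid $987 exceeds the reserve $980 → payment $987.

G pays $987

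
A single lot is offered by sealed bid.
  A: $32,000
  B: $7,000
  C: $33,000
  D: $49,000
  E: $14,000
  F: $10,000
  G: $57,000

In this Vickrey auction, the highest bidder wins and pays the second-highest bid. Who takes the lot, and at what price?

Bids ranked: 57,000 (G) > 49,000 (D) > 33,000 (C) > 32,000 (A) > 14,000 (E) > 10,000 (F) > …
G is highest; pays the second-highest bid, $49,000.

G pays $49,000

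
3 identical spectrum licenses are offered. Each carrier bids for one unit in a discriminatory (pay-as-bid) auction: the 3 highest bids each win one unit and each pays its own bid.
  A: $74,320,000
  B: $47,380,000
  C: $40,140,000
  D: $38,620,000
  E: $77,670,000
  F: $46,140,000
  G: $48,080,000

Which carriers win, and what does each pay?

Ordering the bids: 77,670,000 (E), 74,320,000 (A), 48,080,000 (G), 47,380,000 (B), 46,140,000 (F), …
Top 3: E, A, G.
Each winner pays its own bid: E $77,670,000, A $74,320,000, G $48,080,000.

E $77,670,000, A $74,320,000, G $48,080,000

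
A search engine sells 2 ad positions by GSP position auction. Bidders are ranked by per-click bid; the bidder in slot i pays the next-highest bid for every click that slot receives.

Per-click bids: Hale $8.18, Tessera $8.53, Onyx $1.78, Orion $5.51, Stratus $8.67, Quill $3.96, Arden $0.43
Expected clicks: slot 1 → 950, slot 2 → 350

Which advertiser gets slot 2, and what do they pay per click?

Tessera; $8.18 per click

Per-click bids in order: $8.67 (Stratus) > $8.53 (Tessera) > $8.18 (Hale) > …
Slot 2 goes to the second-ranked bidder, Tessera, who pays the next bid down: $8.18/click.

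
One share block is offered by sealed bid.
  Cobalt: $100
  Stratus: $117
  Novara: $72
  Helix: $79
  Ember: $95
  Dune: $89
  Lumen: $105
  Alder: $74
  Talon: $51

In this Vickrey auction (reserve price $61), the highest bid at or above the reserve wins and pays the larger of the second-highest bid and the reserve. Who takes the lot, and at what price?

Vickrey auction (reserve price $61): the highest bid at or above the reserve wins and pays the larger of the second-highest bid and the reserve.
Bids in order: 117 (Stratus) > 105 (Lumen) > 100 (Cobalt) > 95 (Ember) > 89 (Dune) > 79 (Helix) > …
Highest eligible bid: Stratus at $117.
max(second-highest $105, reserve $61) = $105; the reserve does not bind.

Stratus pays $105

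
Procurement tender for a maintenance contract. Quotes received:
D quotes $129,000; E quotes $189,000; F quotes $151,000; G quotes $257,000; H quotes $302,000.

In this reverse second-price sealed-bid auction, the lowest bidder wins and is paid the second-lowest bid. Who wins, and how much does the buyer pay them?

Reverse second-price sealed-bid auction: the lowest bidder wins and is paid the second-lowest bid.
Sorting bids: 129,000 (D) < 151,000 (F) < 189,000 (E) < 257,000 (G) < 302,000 (H)
Second-price: D is paid F's bid of $151,000.

D is paid $151,000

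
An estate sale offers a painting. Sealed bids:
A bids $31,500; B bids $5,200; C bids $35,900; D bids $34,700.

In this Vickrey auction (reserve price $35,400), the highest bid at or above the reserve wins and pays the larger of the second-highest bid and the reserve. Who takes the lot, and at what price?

Bids ranked: 35,900 (C) > 34,700 (D) > 31,500 (A) > 5,200 (B)
C has the top bid at or above the reserve ($35,900).
Second-highest bid $34,700 is below the reserve $35,400, so the reserve binds → payment $35,400.

C pays $35,400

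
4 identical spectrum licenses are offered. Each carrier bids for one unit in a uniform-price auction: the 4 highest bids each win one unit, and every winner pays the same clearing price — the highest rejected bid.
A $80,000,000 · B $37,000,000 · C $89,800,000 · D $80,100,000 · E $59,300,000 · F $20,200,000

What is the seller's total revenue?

Ordering the bids: 89,800,000 (C), 80,100,000 (D), 80,000,000 (A), 59,300,000 (E), 37,000,000 (B), 20,200,000 (F)
Winners (4 units): C, D, A, E.
Clearing price = highest rejected bid = $37,000,000.
Total revenue = 4 × $37,000,000 = $148,000,000.

Total revenue: $148,000,000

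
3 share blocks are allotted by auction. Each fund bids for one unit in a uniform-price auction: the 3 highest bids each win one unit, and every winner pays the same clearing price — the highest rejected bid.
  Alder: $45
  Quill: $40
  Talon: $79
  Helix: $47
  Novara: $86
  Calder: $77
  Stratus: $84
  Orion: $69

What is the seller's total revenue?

Sorting: 86 (Novara), 84 (Stratus), 79 (Talon), 77 (Calder), 69 (Orion), …
The 3 highest are Novara, Stratus, Talon.
First losing bid is Calder's $77, which sets the uniform price.
Total revenue = 3 × $77 = $231.

Total revenue: $231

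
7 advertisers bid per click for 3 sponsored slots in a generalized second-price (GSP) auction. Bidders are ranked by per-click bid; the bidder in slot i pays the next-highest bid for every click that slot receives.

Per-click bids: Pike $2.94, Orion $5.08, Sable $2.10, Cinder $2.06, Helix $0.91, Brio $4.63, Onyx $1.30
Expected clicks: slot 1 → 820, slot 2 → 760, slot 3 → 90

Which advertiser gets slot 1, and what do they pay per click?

Orion; $4.63 per click

Sorting advertisers: $5.08 (Orion) > $4.63 (Brio) > $2.94 (Pike) > $2.10 (Sable) > …
Slot 1 goes to the first-ranked bidder, Orion, who pays the next bid down: $4.63/click.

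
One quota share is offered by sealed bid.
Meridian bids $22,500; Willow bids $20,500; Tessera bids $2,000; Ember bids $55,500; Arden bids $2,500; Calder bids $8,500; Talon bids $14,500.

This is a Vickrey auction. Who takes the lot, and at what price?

Ember pays $22,500

Bids ranked: 55,500 (Ember) > 22,500 (Meridian) > 20,500 (Willow) > 14,500 (Talon) > 8,500 (Calder) > 2,500 (Arden) > …
Second-price: Ember pays Meridian's bid of $22,500.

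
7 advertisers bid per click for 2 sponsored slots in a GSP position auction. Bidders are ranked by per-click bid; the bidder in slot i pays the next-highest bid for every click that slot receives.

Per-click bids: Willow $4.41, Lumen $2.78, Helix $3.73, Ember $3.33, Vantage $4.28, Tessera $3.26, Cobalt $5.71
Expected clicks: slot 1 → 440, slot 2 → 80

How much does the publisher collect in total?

Sorting advertisers: $5.71 (Cobalt) > $4.41 (Willow) > $4.28 (Vantage) > …
Slot 1: Cobalt pays $4.41 × 440 = $1940.40
Slot 2: Willow pays $4.28 × 80 = $342.40
Total = $2282.80

Total revenue: $2282.80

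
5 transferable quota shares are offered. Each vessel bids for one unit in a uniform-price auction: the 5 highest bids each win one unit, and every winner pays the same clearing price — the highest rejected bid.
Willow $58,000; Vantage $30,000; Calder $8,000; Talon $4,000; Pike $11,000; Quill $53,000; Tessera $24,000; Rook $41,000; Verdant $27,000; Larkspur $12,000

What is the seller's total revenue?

Total revenue: $120,000

Bids ranked high→low: 58,000 (Willow), 53,000 (Quill), 41,000 (Rook), 30,000 (Vantage), 27,000 (Verdant), 24,000 (Tessera), 12,000 (Larkspur), …
Winners (5 units): Willow, Quill, Rook, Vantage, Verdant.
First losing bid is Tessera's $24,000, which sets the uniform price.
Total revenue = 5 × $24,000 = $120,000.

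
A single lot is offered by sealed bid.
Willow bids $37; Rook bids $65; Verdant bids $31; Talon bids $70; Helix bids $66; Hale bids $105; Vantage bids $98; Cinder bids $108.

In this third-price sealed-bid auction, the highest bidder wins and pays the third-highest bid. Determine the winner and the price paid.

Sorting bids: 108 (Cinder) > 105 (Hale) > 98 (Vantage) > 70 (Talon) > 66 (Helix) > 65 (Rook) > …
Cinder is highest; pays the third-highest bid, $98.

Cinder pays $98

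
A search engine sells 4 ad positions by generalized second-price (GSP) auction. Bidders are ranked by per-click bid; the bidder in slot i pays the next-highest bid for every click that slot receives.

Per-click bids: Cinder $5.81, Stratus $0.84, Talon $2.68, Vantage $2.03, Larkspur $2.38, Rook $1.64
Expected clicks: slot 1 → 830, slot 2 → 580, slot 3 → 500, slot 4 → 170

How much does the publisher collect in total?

Ranked by bid: $5.81 (Cinder) > $2.68 (Talon) > $2.38 (Larkspur) > $2.03 (Vantage) > $1.64 (Rook) > …
Slot 1: Cinder pays $2.68 × 830 = $2224.40
Slot 2: Talon pays $2.38 × 580 = $1380.40
Slot 3: Larkspur pays $2.03 × 500 = $1015.00
Slot 4: Vantage pays $1.64 × 170 = $278.80
Total = $4898.60

Total revenue: $4898.60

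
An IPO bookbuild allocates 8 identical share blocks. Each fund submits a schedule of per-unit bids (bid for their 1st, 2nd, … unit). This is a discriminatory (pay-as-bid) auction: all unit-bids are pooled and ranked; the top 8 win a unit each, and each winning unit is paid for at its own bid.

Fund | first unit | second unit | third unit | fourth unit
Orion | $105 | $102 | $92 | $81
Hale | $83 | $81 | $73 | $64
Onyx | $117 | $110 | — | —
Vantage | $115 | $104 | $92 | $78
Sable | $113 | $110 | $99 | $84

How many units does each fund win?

Pooled unit-bids ranked (top 8): 117 (Onyx-1), 115 (Vantage-1), 113 (Sable-1), 110 (Onyx-2), 110 (Sable-2), 105 (Orion-1), 104 (Vantage-2), 102 (Orion-2)
Next rejected bid: $99 (not a price — pay-as-bid).
Allocation: Onyx 2, Orion 2, Sable 2, Vantage 2.

Onyx 2, Orion 2, Sable 2, Vantage 2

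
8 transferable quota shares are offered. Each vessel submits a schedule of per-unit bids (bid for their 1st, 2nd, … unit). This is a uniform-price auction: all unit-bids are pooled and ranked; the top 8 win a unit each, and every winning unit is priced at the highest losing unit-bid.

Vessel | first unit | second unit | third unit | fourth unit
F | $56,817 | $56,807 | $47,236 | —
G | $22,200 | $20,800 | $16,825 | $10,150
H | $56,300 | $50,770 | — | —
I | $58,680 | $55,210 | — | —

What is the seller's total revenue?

Total revenue: $166,400

All unit-bids, highest first — top 8: 58,680 (I-1), 56,817 (F-1), 56,807 (F-2), 56,300 (H-1), 55,210 (I-2), 50,770 (H-2), 47,236 (F-3), 22,200 (G-1)
First bid not allocated: $20,800.
Allocation: F 3, G 1, H 2, I 2. Every unit priced at $20,800.
Revenue = 8 × 20,800 = $166,400.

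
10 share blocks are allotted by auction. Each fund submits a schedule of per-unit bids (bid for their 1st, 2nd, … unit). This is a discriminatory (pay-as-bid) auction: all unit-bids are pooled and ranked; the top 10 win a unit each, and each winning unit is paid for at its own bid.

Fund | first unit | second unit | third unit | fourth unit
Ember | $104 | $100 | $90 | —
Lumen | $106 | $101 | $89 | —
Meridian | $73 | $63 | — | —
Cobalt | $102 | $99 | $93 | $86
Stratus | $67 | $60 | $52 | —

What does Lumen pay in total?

All unit-bids, highest first — top 10: 106 (Lumen-1), 104 (Ember-1), 102 (Cobalt-1), 101 (Lumen-2), 100 (Ember-2), 99 (Cobalt-2), 93 (Cobalt-3), 90 (Ember-3), 89 (Lumen-3), 86 (Cobalt-4)
Next rejected bid: $73 (not a price — pay-as-bid).
Lumen's winning unit-bids: 106 + 101 + 89 = $296.

Lumen pays $296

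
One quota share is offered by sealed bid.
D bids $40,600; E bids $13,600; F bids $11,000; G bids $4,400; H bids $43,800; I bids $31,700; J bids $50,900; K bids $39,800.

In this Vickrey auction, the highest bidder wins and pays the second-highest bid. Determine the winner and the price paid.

J pays $43,800

Vickrey auction: the highest bidder wins and pays the second-highest bid.
Bids ranked: 50,900 (J) > 43,800 (H) > 40,600 (D) > 39,800 (K) > 31,700 (I) > 13,600 (E) > …
J wins with the highest bid; price is set by the runner-up at $43,800.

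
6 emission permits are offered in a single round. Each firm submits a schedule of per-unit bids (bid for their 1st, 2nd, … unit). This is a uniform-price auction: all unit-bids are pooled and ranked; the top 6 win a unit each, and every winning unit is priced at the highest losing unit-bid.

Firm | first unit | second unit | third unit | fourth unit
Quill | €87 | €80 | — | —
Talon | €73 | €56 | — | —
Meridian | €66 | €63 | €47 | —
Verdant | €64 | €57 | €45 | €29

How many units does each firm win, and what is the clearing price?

Meridian 2, Quill 2, Talon 1, Verdant 1; clearing price €57

Merging the schedules and taking the best 6: 87 (Quill-1), 80 (Quill-2), 73 (Talon-1), 66 (Meridian-1), 64 (Verdant-1), 63 (Meridian-2)
Highest rejected unit-bid = €57.
Allocation: Meridian 2, Quill 2, Talon 1, Verdant 1.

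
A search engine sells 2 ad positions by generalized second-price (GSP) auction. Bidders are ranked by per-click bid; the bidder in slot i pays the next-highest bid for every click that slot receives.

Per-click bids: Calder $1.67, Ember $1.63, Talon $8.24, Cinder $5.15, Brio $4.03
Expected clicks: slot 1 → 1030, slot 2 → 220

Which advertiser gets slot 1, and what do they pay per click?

Per-click bids in order: $8.24 (Talon) > $5.15 (Cinder) > $4.03 (Brio) > …
Slot 1 goes to the first-ranked bidder, Talon, who pays the next bid down: $5.15/click.

Talon; $5.15 per click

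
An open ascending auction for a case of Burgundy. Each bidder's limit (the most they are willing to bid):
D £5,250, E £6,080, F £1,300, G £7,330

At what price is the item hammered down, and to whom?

G wins at £6,080

Open ascending-bid auction: the price rises until one bidder remains; the winner pays the price at which the last rival dropped out.
Limits ranked: 7,330 (G) > 6,080 (E) > 5,250 (D) > 1,300 (F)
E is the last rival to drop out, at £6,080; G remains and wins at that price.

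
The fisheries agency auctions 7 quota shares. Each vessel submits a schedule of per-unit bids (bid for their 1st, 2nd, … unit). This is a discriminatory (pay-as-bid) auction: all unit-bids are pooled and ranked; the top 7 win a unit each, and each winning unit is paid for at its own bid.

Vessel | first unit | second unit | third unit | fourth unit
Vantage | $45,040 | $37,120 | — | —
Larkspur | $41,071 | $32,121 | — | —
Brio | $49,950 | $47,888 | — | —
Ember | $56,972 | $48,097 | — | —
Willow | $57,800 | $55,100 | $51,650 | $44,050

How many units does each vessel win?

Brio 2, Ember 2, Willow 3

Merging the schedules and taking the best 7: 57,800 (Willow-1), 56,972 (Ember-1), 55,100 (Willow-2), 51,650 (Willow-3), 49,950 (Brio-1), 48,097 (Ember-2), 47,888 (Brio-2)
Next rejected bid: $45,040 (not a price — pay-as-bid).
Allocation: Brio 2, Ember 2, Willow 3.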